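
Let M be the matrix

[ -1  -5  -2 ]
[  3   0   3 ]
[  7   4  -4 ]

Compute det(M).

Expand along column 2:
  − (-5) · |3 3; 7 -4| = −(-5)·(-12 − 21) = -165
  − 4 · |-1 -2; 3 3| = −4·(-3 − (-6)) = -12
Sum: (-165) + (-12) = -177

det(M) = -177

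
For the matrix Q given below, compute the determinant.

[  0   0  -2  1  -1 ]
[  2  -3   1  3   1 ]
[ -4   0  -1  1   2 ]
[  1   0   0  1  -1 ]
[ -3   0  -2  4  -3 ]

The determinant is -81.

Expand along column 2 (it has 4 zeros):
  + (-3) · M_22   where M_22 = det([0 -2 1 -1; -4 -1 1 2; 1 0 1 -1; -3 -2 4 -3]) = 27
det = (+1)·(-3)·(27) = -81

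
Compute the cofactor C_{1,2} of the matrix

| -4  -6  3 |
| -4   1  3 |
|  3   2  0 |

Delete row 1 and column 2; the remaining 2×2 submatrix is [-4 3; 3 0].
Its determinant is (-4)·0 − 3·3 = -9.
The cofactor carries sign (−1)^(1+2) = −1, so C_{1,2} = −(-9) = 9.

9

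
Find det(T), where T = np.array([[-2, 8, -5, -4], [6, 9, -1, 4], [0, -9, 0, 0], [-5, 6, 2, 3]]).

1656

Expand along row 3 (it has 3 zeros):
  − (-9) · M_32   where M_32 = det([-2 -5 -4; 6 -1 4; -5 2 3]) = 184
det = (-1)·(-9)·(184) = 1656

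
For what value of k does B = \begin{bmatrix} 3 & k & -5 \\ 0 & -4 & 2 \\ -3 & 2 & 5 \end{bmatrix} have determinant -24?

k = 2

Expanding along the column containing k, det(B) is linear in k: det(B) = (-6)·k + (-12).
Set (-6)·k + (-12) = -24  ⇒  (-6)·k = -12  ⇒  k = 2.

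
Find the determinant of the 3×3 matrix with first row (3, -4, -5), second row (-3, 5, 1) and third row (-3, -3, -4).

Expand along column 1:
  + 3 · |5 1; -3 -4| = 3·(-20 − (-3)) = -51
  − (-3) · |-4 -5; -3 -4| = −(-3)·(16 − 15) = 3
  + (-3) · |-4 -5; 5 1| = (-3)·(-4 − (-25)) = -63
Sum: (-51) + (3) + (-63) = -111

-111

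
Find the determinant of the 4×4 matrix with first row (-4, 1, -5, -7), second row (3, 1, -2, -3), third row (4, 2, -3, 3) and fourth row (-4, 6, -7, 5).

The determinant is 562.

Expand along row 1:
  + (-4) · M_11   where M_11 = det([1 -2 -3; 2 -3 3; 6 -7 5]) = -22
  − (1) · M_12   where M_12 = det([3 -2 -3; 4 -3 3; -4 -7 5]) = 202
  + (-5) · M_13   where M_13 = det([3 1 -3; 4 2 3; -4 6 5]) = -152
  − (-7) · M_14   where M_14 = det([3 1 -2; 4 2 -3; -4 6 -7]) = -12
det = (+1)·(-4)·(-22) + (-1)·(1)·(202) + (+1)·(-5)·(-152) + (-1)·(-7)·(-12) = 562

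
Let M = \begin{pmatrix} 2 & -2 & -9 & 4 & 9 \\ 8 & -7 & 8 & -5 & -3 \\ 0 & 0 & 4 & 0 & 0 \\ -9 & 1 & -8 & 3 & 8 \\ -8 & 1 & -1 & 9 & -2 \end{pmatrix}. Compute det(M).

Expand along row 3 (it has 4 zeros):
  + (4) · M_33   where M_33 = det([2 -2 4 9; 8 -7 -5 -3; -9 1 3 8; -8 1 9 -2]) = 5972
det = (+1)·(4)·(5972) = 23888

23888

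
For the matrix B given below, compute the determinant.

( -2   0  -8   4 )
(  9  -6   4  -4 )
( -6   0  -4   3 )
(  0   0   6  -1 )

Expand along column 2 (it has 3 zeros):
  + (-6) · M_22   where M_22 = det([-2 -8 4; -6 -4 3; 0 6 -1]) = -68
det = (+1)·(-6)·(-68) = 408

408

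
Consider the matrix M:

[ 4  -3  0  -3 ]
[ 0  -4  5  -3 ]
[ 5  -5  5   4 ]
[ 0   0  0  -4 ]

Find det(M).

|M| = 220

Expand along row 4 (it has 3 zeros):
  + (-4) · M_44   where M_44 = det([4 -3 0; 0 -4 5; 5 -5 5]) = -55
det = (+1)·(-4)·(-55) = 220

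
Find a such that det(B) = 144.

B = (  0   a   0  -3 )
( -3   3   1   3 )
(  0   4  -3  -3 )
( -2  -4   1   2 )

Expanding along the row containing a, det(B) is linear in a: det(B) = (3)·a + (150).
Set (3)·a + (150) = 144  ⇒  (3)·a = -6  ⇒  a = -2.

-2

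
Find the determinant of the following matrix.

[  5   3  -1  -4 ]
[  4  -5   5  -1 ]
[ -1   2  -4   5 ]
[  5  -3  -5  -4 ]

-1744

Expand along row 1:
  + (5) · M_11   where M_11 = det([-5 5 -1; 2 -4 5; -3 -5 -4]) = -218
  − (3) · M_12   where M_12 = det([4 5 -1; -1 -4 5; 5 -5 -4]) = 244
  + (-1) · M_13   where M_13 = det([4 -5 -1; -1 2 5; 5 -3 -4]) = -70
  − (-4) · M_14   where M_14 = det([4 -5 5; -1 2 -4; 5 -3 -5]) = 2
det = (+1)·(5)·(-218) + (-1)·(3)·(244) + (+1)·(-1)·(-70) + (-1)·(-4)·(2) = -1744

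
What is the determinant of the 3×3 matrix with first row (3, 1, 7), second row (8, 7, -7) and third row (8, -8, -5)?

Expand along row 1:
  + 3 · |7 -7; -8 -5| = 3·(-35 − 56) = -273
  − 1 · |8 -7; 8 -5| = −1·(-40 − (-56)) = -16
  + 7 · |8 7; 8 -8| = 7·(-64 − 56) = -840
Sum: (-273) + (-16) + (-840) = -1129

-1129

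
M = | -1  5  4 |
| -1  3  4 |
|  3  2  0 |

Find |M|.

det(M) = 24

Expand along column 3:
  + 4 · |-1 3; 3 2| = 4·(-2 − 9) = -44
  − 4 · |-1 5; 3 2| = −4·(-2 − 15) = 68
Sum: (-44) + (68) = 24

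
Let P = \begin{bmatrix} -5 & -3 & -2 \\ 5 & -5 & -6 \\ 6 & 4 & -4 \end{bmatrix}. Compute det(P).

-272

Expand along column 1:
  + (-5) · |-5 -6; 4 -4| = (-5)·(20 − (-24)) = -220
  − 5 · |-3 -2; 4 -4| = −5·(12 − (-8)) = -100
  + 6 · |-3 -2; -5 -6| = 6·(18 − 10) = 48
Sum: (-220) + (-100) + (48) = -272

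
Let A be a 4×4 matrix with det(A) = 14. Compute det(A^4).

det(A^4) = (det A)^4 = (14)^4 = 38416

The determinant is 38416.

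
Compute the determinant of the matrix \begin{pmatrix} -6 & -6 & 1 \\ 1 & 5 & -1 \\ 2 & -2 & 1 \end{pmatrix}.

-12

Expand along row 1:
  + (-6) · |5 -1; -2 1| = (-6)·(5 − 2) = -18
  − (-6) · |1 -1; 2 1| = −(-6)·(1 − (-2)) = 18
  + 1 · |1 5; 2 -2| = 1·(-2 − 10) = -12
Sum: (-18) + (18) + (-12) = -12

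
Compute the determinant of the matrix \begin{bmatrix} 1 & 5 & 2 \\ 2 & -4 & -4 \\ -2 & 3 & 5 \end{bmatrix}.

Expand along column 1:
  + 1 · |-4 -4; 3 5| = 1·(-20 − (-12)) = -8
  − 2 · |5 2; 3 5| = −2·(25 − 6) = -38
  + (-2) · |5 2; -4 -4| = (-2)·(-20 − (-8)) = 24
Sum: (-8) + (-38) + (24) = -22

The determinant is -22.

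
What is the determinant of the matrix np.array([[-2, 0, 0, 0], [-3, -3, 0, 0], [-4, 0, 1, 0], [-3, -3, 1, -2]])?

-12

The matrix is lower triangular, so the determinant is the product of the diagonal entries:
det = (-2) · (-3) · (1) · (-2) = -12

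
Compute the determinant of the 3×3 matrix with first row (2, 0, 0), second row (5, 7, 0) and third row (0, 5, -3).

The matrix is lower triangular, so the determinant is the product of the diagonal entries:
det = (2) · (7) · (-3) = -42

-42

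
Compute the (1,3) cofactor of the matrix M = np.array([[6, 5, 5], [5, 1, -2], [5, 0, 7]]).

-5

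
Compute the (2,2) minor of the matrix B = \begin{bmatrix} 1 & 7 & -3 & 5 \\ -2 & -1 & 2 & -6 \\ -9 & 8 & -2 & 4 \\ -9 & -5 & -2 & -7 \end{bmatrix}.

The minor is 319.

Delete row 2 and column 2; the remaining 3×3 submatrix is [1 -3 5; -9 -2 4; -9 -2 -7].
Its determinant is 319.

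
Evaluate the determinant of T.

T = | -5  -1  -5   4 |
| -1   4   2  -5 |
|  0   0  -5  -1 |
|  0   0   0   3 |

T is block upper-triangular with a 2×2 block and a 2×2 block on the diagonal, so its determinant equals the product of the determinants of the diagonal blocks.
det of the 2×2 block = -21
det of the 2×2 block = -15
det = (-21)·(-15) = 315

det(T) = 315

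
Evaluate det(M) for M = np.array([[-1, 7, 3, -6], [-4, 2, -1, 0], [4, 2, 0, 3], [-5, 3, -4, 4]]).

Expand along row 2 (it has 1 zero):
  − (-4) · M_21   where M_21 = det([7 3 -6; 2 0 3; 3 -4 4]) = 135
  + (2) · M_22   where M_22 = det([-1 3 -6; 4 0 3; -5 -4 4]) = -9
  − (-1) · M_23   where M_23 = det([-1 7 -6; 4 2 3; -5 3 4]) = -348
det = (-1)·(-4)·(135) + (+1)·(2)·(-9) + (-1)·(-1)·(-348) = 174

174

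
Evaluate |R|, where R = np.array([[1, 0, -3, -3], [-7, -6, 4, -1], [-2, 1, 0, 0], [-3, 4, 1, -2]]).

det(R) = -239

Expand along row 3 (it has 2 zeros):
  + (-2) · M_31   where M_31 = det([0 -3 -3; -6 4 -1; 4 1 -2]) = 114
  − (1) · M_32   where M_32 = det([1 -3 -3; -7 4 -1; -3 1 -2]) = 11
det = (+1)·(-2)·(114) + (-1)·(1)·(11) = -239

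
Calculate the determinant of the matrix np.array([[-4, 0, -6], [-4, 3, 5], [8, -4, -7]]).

The determinant is 52.

Expand along column 2:
  + 3 · |-4 -6; 8 -7| = 3·(28 − (-48)) = 228
  − (-4) · |-4 -6; -4 5| = −(-4)·(-20 − 24) = -176
Sum: (228) + (-176) = 52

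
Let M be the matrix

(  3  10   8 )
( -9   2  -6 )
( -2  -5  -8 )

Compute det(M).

Expand along column 1:
  + 3 · |2 -6; -5 -8| = 3·(-16 − 30) = -138
  − (-9) · |10 8; -5 -8| = −(-9)·(-80 − (-40)) = -360
  + (-2) · |10 8; 2 -6| = (-2)·(-60 − 16) = 152
Sum: (-138) + (-360) + (152) = -346

-346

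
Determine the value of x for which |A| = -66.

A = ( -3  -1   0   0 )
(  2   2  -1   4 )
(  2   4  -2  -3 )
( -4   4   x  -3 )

-2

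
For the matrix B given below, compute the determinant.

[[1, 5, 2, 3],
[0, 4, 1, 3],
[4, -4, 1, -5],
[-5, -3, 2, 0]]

-20

Expand along row 2 (it has 1 zero):
  + (4) · M_22   where M_22 = det([1 2 3; 4 1 -5; -5 2 0]) = 99
  − (1) · M_23   where M_23 = det([1 5 3; 4 -4 -5; -5 -3 0]) = 14
  + (3) · M_24   where M_24 = det([1 5 2; 4 -4 1; -5 -3 2]) = -134
det = (+1)·(4)·(99) + (-1)·(1)·(14) + (+1)·(3)·(-134) = -20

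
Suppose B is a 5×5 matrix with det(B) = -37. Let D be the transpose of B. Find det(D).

|D| = -37

det(Bᵀ) = det(B).
det(D) = (1)·(-37) = -37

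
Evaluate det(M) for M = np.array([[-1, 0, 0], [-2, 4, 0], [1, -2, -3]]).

12

M is lower triangular, so det(M) is the product of the diagonal entries:
det = (-1) · (4) · (-3) = 12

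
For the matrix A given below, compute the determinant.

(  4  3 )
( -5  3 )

det(A) = 4·3 − 3·(-5) = 12 − (-15) = 27

The determinant is 27.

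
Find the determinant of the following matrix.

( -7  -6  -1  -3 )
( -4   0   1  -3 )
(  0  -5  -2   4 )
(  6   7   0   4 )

-102

Expand along row 2 (it has 1 zero):
  − (-4) · M_21   where M_21 = det([-6 -1 -3; -5 -2 4; 7 0 4]) = -42
  − (1) · M_23   where M_23 = det([-7 -6 -3; 0 -5 4; 6 7 4]) = 102
  + (-3) · M_24   where M_24 = det([-7 -6 -1; 0 -5 -2; 6 7 0]) = -56
det = (-1)·(-4)·(-42) + (-1)·(1)·(102) + (+1)·(-3)·(-56) = -102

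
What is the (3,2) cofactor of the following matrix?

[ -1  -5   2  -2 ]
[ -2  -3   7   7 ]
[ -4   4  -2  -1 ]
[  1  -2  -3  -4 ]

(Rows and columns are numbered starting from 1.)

The cofactor is -7.

Delete row 3 and column 2; the remaining 3×3 submatrix is [-1 2 -2; -2 7 7; 1 -3 -4].
Its determinant is 7.
The cofactor carries sign (−1)^(3+2) = −1, so C_{3,2} = −(7) = -7.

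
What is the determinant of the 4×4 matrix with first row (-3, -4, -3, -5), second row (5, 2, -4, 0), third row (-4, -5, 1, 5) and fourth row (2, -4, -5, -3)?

The determinant is -568.

Expand along row 2 (it has 1 zero):
  − (5) · M_21   where M_21 = det([-4 -3 -5; -5 1 5; -4 -5 -3]) = -128
  + (2) · M_22   where M_22 = det([-3 -3 -5; -4 1 5; 2 -5 -3]) = -150
  − (-4) · M_23   where M_23 = det([-3 -4 -5; -4 -5 5; 2 -4 -3]) = -227
det = (-1)·(5)·(-128) + (+1)·(2)·(-150) + (-1)·(-4)·(-227) = -568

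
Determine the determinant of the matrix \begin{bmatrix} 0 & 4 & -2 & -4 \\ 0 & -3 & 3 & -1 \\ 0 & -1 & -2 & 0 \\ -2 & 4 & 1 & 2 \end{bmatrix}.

Expand along column 1 (it has 3 zeros):
  − (-2) · M_41   where M_41 = det([4 -2 -4; -3 3 -1; -1 -2 0]) = -46
det = (-1)·(-2)·(-46) = -92

The determinant is -92.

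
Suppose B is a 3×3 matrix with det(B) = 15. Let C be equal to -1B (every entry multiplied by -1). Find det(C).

-15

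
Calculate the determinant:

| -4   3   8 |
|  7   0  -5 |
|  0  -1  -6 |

90

Expand along row 2:
  − 7 · |3 8; -1 -6| = −7·(-18 − (-8)) = 70
  − (-5) · |-4 3; 0 -1| = −(-5)·(4 − 0) = 20
Sum: (70) + (20) = 90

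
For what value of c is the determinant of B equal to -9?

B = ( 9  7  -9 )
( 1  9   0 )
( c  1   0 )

c = 0

Expanding along the column containing c, det(B) is linear in c: det(B) = (81)·c + (-9).
Set (81)·c + (-9) = -9  ⇒  (81)·c = 0  ⇒  c = 0.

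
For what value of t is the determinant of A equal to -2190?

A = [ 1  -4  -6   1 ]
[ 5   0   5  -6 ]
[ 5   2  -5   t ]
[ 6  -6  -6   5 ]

t = 0

Expanding along the row containing t, det(A) is linear in t: det(A) = (30)·t + (-2190).
Set (30)·t + (-2190) = -2190  ⇒  (30)·t = 0  ⇒  t = 0.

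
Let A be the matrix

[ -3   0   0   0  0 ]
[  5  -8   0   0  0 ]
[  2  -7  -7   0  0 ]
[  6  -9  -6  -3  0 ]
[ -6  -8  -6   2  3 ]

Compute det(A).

|A| = 1512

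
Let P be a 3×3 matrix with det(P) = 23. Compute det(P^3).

det(P^3) = (det P)^3 = (23)^3 = 12167

12167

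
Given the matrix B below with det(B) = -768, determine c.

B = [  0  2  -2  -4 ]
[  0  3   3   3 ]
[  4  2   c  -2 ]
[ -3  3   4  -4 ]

6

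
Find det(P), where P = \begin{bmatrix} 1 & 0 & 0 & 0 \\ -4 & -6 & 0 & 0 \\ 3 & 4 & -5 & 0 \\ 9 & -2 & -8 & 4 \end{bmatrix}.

120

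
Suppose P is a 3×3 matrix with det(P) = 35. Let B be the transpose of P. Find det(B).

35

det(Pᵀ) = det(P).
det(B) = (1)·(35) = 35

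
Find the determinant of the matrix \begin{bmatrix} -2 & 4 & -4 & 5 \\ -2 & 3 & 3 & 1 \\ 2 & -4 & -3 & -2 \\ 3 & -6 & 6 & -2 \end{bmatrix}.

Expand along row 1:
  + (-2) · M_11   where M_11 = det([3 3 1; -4 -3 -2; -6 6 -2]) = 24
  − (4) · M_12   where M_12 = det([-2 3 1; 2 -3 -2; 3 6 -2]) = -21
  + (-4) · M_13   where M_13 = det([-2 3 1; 2 -4 -2; 3 -6 -2]) = 2
  − (5) · M_14   where M_14 = det([-2 3 3; 2 -4 -3; 3 -6 6]) = 21
det = (+1)·(-2)·(24) + (-1)·(4)·(-21) + (+1)·(-4)·(2) + (-1)·(5)·(21) = -77

-77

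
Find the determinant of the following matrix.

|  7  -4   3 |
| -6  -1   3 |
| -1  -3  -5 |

The determinant is 281.

Expand along row 1:
  + 7 · |-1 3; -3 -5| = 7·(5 − (-9)) = 98
  − (-4) · |-6 3; -1 -5| = −(-4)·(30 − (-3)) = 132
  + 3 · |-6 -1; -1 -3| = 3·(18 − 1) = 51
Sum: (98) + (132) + (51) = 281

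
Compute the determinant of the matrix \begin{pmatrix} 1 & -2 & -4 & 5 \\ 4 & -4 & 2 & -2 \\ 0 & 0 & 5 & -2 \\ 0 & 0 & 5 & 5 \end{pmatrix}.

140

The matrix is block upper-triangular with a 2×2 block and a 2×2 block on the diagonal, so its determinant equals the product of the determinants of the diagonal blocks.
det of the 2×2 block = 4
det of the 2×2 block = 35
det = (4)·(35) = 140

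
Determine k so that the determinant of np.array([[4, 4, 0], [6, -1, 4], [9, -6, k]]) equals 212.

k = 1

Expanding along the row containing k, det(B) is linear in k: det(B) = (-28)·k + (240).
Set (-28)·k + (240) = 212  ⇒  (-28)·k = -28  ⇒  k = 1.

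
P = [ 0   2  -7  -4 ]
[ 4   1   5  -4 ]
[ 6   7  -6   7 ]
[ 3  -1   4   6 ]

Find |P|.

det(P) = -1381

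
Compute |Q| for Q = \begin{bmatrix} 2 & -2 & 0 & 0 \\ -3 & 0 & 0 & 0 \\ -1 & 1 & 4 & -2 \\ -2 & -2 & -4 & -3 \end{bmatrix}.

Q is block lower-triangular with a 2×2 block and a 2×2 block on the diagonal, so its determinant equals the product of the determinants of the diagonal blocks.
det of the 2×2 block = -6
det of the 2×2 block = -20
det = (-6)·(-20) = 120

det(Q) = 120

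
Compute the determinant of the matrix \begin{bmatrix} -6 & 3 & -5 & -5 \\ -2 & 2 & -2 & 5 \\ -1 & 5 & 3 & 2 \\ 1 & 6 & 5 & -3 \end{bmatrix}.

Expand along row 1:
  + (-6) · M_11   where M_11 = det([2 -2 5; 5 3 2; 6 5 -3]) = -57
  − (3) · M_12   where M_12 = det([-2 -2 5; -1 3 2; 1 5 -3]) = 0
  + (-5) · M_13   where M_13 = det([-2 2 5; -1 5 2; 1 6 -3]) = -3
  − (-5) · M_14   where M_14 = det([-2 2 -2; -1 5 3; 1 6 5]) = 24
det = (+1)·(-6)·(-57) + (-1)·(3)·(0) + (+1)·(-5)·(-3) + (-1)·(-5)·(24) = 477

477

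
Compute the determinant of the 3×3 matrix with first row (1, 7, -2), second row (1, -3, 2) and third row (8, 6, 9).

-50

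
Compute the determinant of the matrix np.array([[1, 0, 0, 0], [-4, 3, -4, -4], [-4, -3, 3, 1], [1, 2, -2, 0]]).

The determinant is -2.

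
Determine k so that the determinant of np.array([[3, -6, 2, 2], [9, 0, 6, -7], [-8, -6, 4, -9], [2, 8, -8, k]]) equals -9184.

Expanding along the row containing k, det(B) is linear in k: det(B) = (504)·k + (-6160).
Set (504)·k + (-6160) = -9184  ⇒  (504)·k = -3024  ⇒  k = -6.

-6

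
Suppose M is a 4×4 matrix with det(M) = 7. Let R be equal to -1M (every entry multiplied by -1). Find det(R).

|R| = 7

For a 4×4 matrix, det(-1M) = (-1)^4·det(M) = 1·det(M).
det(R) = (1)·(7) = 7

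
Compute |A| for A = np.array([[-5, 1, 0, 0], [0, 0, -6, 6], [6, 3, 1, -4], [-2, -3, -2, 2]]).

The determinant is 306.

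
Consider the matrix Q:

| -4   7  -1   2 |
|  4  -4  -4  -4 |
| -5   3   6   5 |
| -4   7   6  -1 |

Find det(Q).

The determinant is -196.

Expand along row 1:
  + (-4) · M_11   where M_11 = det([-4 -4 -4; 3 6 5; 7 6 -1]) = 88
  − (7) · M_12   where M_12 = det([4 -4 -4; -5 6 5; -4 6 -1]) = -20
  + (-1) · M_13   where M_13 = det([4 -4 -4; -5 3 5; -4 7 -1]) = 40
  − (2) · M_14   where M_14 = det([4 -4 -4; -5 3 6; -4 7 6]) = -28
det = (+1)·(-4)·(88) + (-1)·(7)·(-20) + (+1)·(-1)·(40) + (-1)·(2)·(-28) = -196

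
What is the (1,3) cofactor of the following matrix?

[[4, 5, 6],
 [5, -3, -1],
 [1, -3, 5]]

-12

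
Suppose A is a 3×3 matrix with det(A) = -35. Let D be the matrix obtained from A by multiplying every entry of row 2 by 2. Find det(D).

The determinant is -70.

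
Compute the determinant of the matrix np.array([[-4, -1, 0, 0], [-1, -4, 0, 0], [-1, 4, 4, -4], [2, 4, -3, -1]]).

The matrix is block lower-triangular with a 2×2 block and a 2×2 block on the diagonal, so its determinant equals the product of the determinants of the diagonal blocks.
det of the 2×2 block = 15
det of the 2×2 block = -16
det = (15)·(-16) = -240

The determinant is -240.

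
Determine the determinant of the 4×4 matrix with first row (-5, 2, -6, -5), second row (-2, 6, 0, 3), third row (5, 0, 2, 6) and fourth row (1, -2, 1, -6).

The determinant is -712.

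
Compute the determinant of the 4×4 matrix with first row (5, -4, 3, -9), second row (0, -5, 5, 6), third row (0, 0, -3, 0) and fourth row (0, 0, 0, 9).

675

The matrix is upper triangular, so the determinant is the product of the diagonal entries:
det = (5) · (-5) · (-3) · (9) = 675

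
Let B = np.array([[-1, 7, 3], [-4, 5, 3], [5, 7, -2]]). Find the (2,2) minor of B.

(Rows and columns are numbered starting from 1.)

Delete row 2 and column 2; the remaining 2×2 submatrix is [-1 3; 5 -2].
Its determinant is (-1)·(-2) − 3·5 = -13.

The minor is -13.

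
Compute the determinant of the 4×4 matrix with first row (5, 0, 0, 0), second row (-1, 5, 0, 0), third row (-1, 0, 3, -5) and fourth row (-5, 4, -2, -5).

The matrix is block lower-triangular with a 2×2 block and a 2×2 block on the diagonal, so its determinant equals the product of the determinants of the diagonal blocks.
det of the 2×2 block = 25
det of the 2×2 block = -25
det = (25)·(-25) = -625

-625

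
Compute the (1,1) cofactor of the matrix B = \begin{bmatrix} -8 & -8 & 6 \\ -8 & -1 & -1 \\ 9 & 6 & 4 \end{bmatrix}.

The cofactor is 2.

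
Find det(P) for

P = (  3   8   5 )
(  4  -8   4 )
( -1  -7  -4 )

The determinant is 96.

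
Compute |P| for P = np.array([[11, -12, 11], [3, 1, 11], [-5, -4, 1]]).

Expand along row 1:
  + 11 · |1 11; -4 1| = 11·(1 − (-44)) = 495
  − (-12) · |3 11; -5 1| = −(-12)·(3 − (-55)) = 696
  + 11 · |3 1; -5 -4| = 11·(-12 − (-5)) = -77
Sum: (495) + (696) + (-77) = 1114

det(P) = 1114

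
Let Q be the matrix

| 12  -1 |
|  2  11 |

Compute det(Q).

det(Q) = 12·11 − (-1)·2 = 132 − (-2) = 134

134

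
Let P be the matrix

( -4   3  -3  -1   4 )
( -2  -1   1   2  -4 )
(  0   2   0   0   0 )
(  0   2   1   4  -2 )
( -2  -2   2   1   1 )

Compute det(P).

460

Expand along row 3 (it has 4 zeros):
  − (2) · M_32   where M_32 = det([-4 -3 -1 4; -2 1 2 -4; 0 1 4 -2; -2 2 1 1]) = -230
det = (-1)·(2)·(-230) = 460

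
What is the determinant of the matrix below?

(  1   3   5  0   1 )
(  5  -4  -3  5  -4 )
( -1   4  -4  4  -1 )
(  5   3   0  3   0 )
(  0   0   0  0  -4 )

3360

Expand along row 5 (it has 4 zeros):
  + (-4) · M_55   where M_55 = det([1 3 5 0; 5 -4 -3 5; -1 4 -4 4; 5 3 0 3]) = -840
det = (+1)·(-4)·(-840) = 3360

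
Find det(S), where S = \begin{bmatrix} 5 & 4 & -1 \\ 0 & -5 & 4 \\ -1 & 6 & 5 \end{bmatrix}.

Expand along column 1:
  + 5 · |-5 4; 6 5| = 5·(-25 − 24) = -245
  + (-1) · |4 -1; -5 4| = (-1)·(16 − 5) = -11
Sum: (-245) + (-11) = -256

-256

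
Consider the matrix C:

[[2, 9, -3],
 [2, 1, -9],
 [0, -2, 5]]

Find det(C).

Expand along row 3:
  − (-2) · |2 -3; 2 -9| = −(-2)·(-18 − (-6)) = -24
  + 5 · |2 9; 2 1| = 5·(2 − 18) = -80
Sum: (-24) + (-80) = -104

-104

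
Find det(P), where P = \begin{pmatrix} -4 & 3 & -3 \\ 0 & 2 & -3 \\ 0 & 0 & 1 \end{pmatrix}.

P is upper triangular, so det(P) is the product of the diagonal entries:
det = (-4) · (2) · (1) = -8

det(P) = -8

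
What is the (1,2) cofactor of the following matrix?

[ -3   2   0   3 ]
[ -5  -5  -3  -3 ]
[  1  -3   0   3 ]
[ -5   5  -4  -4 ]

Delete row 1 and column 2; the remaining 3×3 submatrix is [-5 -3 -3; 1 0 3; -5 -4 -4].
Its determinant is -15.
The cofactor carries sign (−1)^(1+2) = −1, so C_{1,2} = −(-15) = 15.

The cofactor is 15.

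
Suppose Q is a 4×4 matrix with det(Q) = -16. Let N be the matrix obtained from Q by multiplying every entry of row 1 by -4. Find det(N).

64

Scaling one row by -4 multiplies the determinant by -4.
det(N) = (-4)·(-16) = 64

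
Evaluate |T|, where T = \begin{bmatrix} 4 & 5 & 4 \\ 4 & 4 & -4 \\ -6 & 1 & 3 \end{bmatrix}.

Expand along row 1:
  + 4 · |4 -4; 1 3| = 4·(12 − (-4)) = 64
  − 5 · |4 -4; -6 3| = −5·(12 − 24) = 60
  + 4 · |4 4; -6 1| = 4·(4 − (-24)) = 112
Sum: (64) + (60) + (112) = 236

The determinant is 236.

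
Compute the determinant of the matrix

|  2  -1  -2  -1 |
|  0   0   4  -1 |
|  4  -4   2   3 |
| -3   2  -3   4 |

Expand along row 2 (it has 2 zeros):
  − (4) · M_23   where M_23 = det([2 -1 -1; 4 -4 3; -3 2 4]) = -15
  + (-1) · M_24   where M_24 = det([2 -1 -2; 4 -4 2; -3 2 -3]) = 18
det = (-1)·(4)·(-15) + (+1)·(-1)·(18) = 42

42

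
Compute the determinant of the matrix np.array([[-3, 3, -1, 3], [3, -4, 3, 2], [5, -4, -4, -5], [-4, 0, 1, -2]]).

Expand along row 4 (it has 1 zero):
  − (-4) · M_41   where M_41 = det([3 -1 3; -4 3 2; -4 -4 -5]) = 91
  − (1) · M_43   where M_43 = det([-3 3 3; 3 -4 2; 5 -4 -5]) = 15
  + (-2) · M_44   where M_44 = det([-3 3 -1; 3 -4 3; 5 -4 -4]) = -11
det = (-1)·(-4)·(91) + (-1)·(1)·(15) + (+1)·(-2)·(-11) = 371

The determinant is 371.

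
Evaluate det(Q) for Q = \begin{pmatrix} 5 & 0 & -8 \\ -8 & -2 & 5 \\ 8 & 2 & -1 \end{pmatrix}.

det(Q) = -40

Expand along row 1:
  + 5 · |-2 5; 2 -1| = 5·(2 − 10) = -40
  + (-8) · |-8 -2; 8 2| = (-8)·(-16 − (-16)) = 0
Sum: (-40) + (0) = -40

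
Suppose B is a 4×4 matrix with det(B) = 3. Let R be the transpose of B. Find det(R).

|R| = 3

det(Bᵀ) = det(B).
det(R) = (1)·(3) = 3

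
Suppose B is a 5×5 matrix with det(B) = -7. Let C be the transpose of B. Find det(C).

-7

det(Bᵀ) = det(B).
det(C) = (1)·(-7) = -7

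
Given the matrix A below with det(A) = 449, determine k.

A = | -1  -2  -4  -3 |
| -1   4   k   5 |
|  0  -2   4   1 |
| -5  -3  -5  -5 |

-9

Expanding along the row containing k, det(A) is linear in k: det(A) = (-27)·k + (206).
Set (-27)·k + (206) = 449  ⇒  (-27)·k = 243  ⇒  k = -9.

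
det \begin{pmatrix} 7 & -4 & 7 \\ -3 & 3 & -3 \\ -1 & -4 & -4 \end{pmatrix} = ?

The determinant is -27.

Expand along column 1:
  + 7 · |3 -3; -4 -4| = 7·(-12 − 12) = -168
  − (-3) · |-4 7; -4 -4| = −(-3)·(16 − (-28)) = 132
  + (-1) · |-4 7; 3 -3| = (-1)·(12 − 21) = 9
Sum: (-168) + (132) + (9) = -27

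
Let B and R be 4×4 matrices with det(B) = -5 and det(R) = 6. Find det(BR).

The determinant is -30.

det(BR) = det(B)·det(R) = (-5)·(6) = -30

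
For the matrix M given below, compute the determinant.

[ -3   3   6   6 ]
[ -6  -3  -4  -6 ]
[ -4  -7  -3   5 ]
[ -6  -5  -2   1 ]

Expand along row 1:
  + (-3) · M_11   where M_11 = det([-3 -4 -6; -7 -3 5; -5 -2 1]) = 57
  − (3) · M_12   where M_12 = det([-6 -4 -6; -4 -3 5; -6 -2 1]) = 122
  + (6) · M_13   where M_13 = det([-6 -3 -6; -4 -7 5; -6 -5 1]) = 102
  − (6) · M_14   where M_14 = det([-6 -3 -4; -4 -7 -3; -6 -5 -2]) = 64
det = (+1)·(-3)·(57) + (-1)·(3)·(122) + (+1)·(6)·(102) + (-1)·(6)·(64) = -309

det(M) = -309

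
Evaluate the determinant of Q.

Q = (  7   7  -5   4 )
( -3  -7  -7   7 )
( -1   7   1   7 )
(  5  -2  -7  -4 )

-2342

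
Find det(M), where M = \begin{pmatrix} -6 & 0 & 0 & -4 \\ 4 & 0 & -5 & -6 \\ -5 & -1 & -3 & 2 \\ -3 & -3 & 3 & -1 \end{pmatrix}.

Expand along row 1 (it has 2 zeros):
  + (-6) · M_11   where M_11 = det([0 -5 -6; -1 -3 2; -3 3 -1]) = 107
  − (-4) · M_14   where M_14 = det([4 0 -5; -5 -1 -3; -3 -3 3]) = -108
det = (+1)·(-6)·(107) + (-1)·(-4)·(-108) = -1074

-1074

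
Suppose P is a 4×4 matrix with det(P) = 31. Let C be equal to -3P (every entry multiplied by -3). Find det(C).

For a 4×4 matrix, det(-3P) = (-3)^4·det(P) = 81·det(P).
det(C) = (81)·(31) = 2511

2511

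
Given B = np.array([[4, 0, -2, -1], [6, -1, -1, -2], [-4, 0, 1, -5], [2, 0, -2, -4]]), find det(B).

Expand along column 2 (it has 3 zeros):
  + (-1) · M_22   where M_22 = det([4 -2 -1; -4 1 -5; 2 -2 -4]) = -10
det = (+1)·(-1)·(-10) = 10

|B| = 10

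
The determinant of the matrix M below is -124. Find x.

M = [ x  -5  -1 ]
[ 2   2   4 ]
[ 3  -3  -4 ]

Expanding along the column containing x, det(M) is linear in x: det(M) = (4)·x + (-88).
Set (4)·x + (-88) = -124  ⇒  (4)·x = -36  ⇒  x = -9.

x = -9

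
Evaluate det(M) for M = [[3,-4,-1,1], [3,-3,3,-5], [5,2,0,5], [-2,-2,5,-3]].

|M| = -815

Expand along row 3 (it has 1 zero):
  + (5) · M_31   where M_31 = det([-4 -1 1; -3 3 -5; -2 5 -3]) = -74
  − (2) · M_32   where M_32 = det([3 -1 1; 3 3 -5; -2 5 -3]) = 50
  − (5) · M_34   where M_34 = det([3 -4 -1; 3 -3 3; -2 -2 5]) = 69
det = (+1)·(5)·(-74) + (-1)·(2)·(50) + (-1)·(5)·(69) = -815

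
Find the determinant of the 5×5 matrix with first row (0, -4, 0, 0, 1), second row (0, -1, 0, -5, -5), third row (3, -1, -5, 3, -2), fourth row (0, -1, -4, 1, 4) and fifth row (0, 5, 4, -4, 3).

2676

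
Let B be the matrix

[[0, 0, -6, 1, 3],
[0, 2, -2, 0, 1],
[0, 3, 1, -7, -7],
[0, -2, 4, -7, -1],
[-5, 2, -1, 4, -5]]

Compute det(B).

Expand along column 1 (it has 4 zeros):
  + (-5) · M_51   where M_51 = det([0 -6 1 3; 2 -2 0 1; 3 1 -7 -7; -2 4 -7 -1]) = -596
det = (+1)·(-5)·(-596) = 2980

det(B) = 2980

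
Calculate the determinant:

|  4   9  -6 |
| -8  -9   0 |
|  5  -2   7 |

-114

Expand along column 3:
  + (-6) · |-8 -9; 5 -2| = (-6)·(16 − (-45)) = -366
  + 7 · |4 9; -8 -9| = 7·(-36 − (-72)) = 252
Sum: (-366) + (252) = -114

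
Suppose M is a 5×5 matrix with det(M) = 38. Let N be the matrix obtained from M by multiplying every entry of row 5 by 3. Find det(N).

Scaling one row by 3 multiplies the determinant by 3.
det(N) = (3)·(38) = 114

114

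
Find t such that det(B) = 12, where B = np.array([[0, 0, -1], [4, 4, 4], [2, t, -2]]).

-1

Expanding along the row containing t, det(B) is linear in t: det(B) = (-4)·t + (8).
Set (-4)·t + (8) = 12  ⇒  (-4)·t = 4  ⇒  t = -1.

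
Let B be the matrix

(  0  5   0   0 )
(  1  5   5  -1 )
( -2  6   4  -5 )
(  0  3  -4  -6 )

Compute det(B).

Expand along row 1 (it has 3 zeros):
  − (5) · M_12   where M_12 = det([1 5 -1; -2 4 -5; 0 -4 -6]) = -112
det = (-1)·(5)·(-112) = 560

|B| = 560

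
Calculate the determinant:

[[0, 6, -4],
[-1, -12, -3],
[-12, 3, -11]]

Expand along column 1:
  − (-1) · |6 -4; 3 -11| = −(-1)·(-66 − (-12)) = -54
  + (-12) · |6 -4; -12 -3| = (-12)·(-18 − 48) = 792
Sum: (-54) + (792) = 738

738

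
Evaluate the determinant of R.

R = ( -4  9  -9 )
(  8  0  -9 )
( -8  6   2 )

Expand along row 2:
  − 8 · |9 -9; 6 2| = −8·(18 − (-54)) = -576
  − (-9) · |-4 9; -8 6| = −(-9)·(-24 − (-72)) = 432
Sum: (-576) + (432) = -144

The determinant is -144.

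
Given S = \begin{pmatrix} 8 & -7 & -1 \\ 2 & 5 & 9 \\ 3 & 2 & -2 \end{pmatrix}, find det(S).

Expand along row 1:
  + 8 · |5 9; 2 -2| = 8·(-10 − 18) = -224
  − (-7) · |2 9; 3 -2| = −(-7)·(-4 − 27) = -217
  + (-1) · |2 5; 3 2| = (-1)·(4 − 15) = 11
Sum: (-224) + (-217) + (11) = -430

-430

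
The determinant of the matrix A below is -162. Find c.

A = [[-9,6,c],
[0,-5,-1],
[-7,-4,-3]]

c = 3

Expanding along the row containing c, det(A) is linear in c: det(A) = (-35)·c + (-57).
Set (-35)·c + (-57) = -162  ⇒  (-35)·c = -105  ⇒  c = 3.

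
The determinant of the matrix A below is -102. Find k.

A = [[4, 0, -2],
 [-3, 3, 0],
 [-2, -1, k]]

k = -7

Expanding along the row containing k, det(A) is linear in k: det(A) = (12)·k + (-18).
Set (12)·k + (-18) = -102  ⇒  (12)·k = -84  ⇒  k = -7.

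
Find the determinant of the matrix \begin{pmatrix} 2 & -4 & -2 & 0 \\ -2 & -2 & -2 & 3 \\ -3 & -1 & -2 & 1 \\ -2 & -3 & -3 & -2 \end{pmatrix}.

Expand along row 1 (it has 1 zero):
  + (2) · M_11   where M_11 = det([-2 -2 3; -1 -2 1; -3 -3 -2]) = -13
  − (-4) · M_12   where M_12 = det([-2 -2 3; -3 -2 1; -2 -3 -2]) = 17
  + (-2) · M_13   where M_13 = det([-2 -2 3; -3 -1 1; -2 -3 -2]) = 27
det = (+1)·(2)·(-13) + (-1)·(-4)·(17) + (+1)·(-2)·(27) = -12

-12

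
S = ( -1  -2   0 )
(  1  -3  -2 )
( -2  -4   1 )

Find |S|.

5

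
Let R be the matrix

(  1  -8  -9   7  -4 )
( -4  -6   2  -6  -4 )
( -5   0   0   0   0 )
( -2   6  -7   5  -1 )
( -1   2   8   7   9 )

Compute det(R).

The determinant is 8970.

Expand along row 3 (it has 4 zeros):
  + (-5) · M_31   where M_31 = det([-8 -9 7 -4; -6 2 -6 -4; 6 -7 5 -1; 2 8 7 9]) = -1794
det = (+1)·(-5)·(-1794) = 8970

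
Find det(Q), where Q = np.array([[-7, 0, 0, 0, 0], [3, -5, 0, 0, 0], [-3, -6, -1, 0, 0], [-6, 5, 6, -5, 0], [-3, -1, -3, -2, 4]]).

Q is lower triangular, so det(Q) is the product of the diagonal entries:
det = (-7) · (-5) · (-1) · (-5) · (4) = 700

700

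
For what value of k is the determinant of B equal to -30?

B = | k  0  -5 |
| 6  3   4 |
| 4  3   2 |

0

Expanding along the row containing k, det(B) is linear in k: det(B) = (-6)·k + (-30).
Set (-6)·k + (-30) = -30  ⇒  (-6)·k = 0  ⇒  k = 0.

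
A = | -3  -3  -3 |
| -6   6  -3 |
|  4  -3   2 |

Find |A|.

Expand along column 1:
  + (-3) · |6 -3; -3 2| = (-3)·(12 − 9) = -9
  − (-6) · |-3 -3; -3 2| = −(-6)·(-6 − 9) = -90
  + 4 · |-3 -3; 6 -3| = 4·(9 − (-18)) = 108
Sum: (-9) + (-90) + (108) = 9

9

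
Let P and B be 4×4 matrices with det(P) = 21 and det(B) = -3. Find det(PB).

det(PB) = det(P)·det(B) = (21)·(-3) = -63

-63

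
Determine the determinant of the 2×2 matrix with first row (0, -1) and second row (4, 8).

det = 0·8 − (-1)·4 = 0 − (-4) = 4

The determinant is 4.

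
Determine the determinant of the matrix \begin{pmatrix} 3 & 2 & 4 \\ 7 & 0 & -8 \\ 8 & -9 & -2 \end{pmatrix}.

The determinant is -568.

Expand along column 2:
  − 2 · |7 -8; 8 -2| = −2·(-14 − (-64)) = -100
  − (-9) · |3 4; 7 -8| = −(-9)·(-24 − 28) = -468
Sum: (-100) + (-468) = -568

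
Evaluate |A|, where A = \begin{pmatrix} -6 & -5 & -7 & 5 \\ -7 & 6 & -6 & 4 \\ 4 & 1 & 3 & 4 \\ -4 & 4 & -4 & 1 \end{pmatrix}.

Expand along row 1:
  + (-6) · M_11   where M_11 = det([6 -6 4; 1 3 4; 4 -4 1]) = -40
  − (-5) · M_12   where M_12 = det([-7 -6 4; 4 3 4; -4 -4 1]) = -29
  + (-7) · M_13   where M_13 = det([-7 6 4; 4 1 4; -4 4 1]) = 65
  − (5) · M_14   where M_14 = det([-7 6 -6; 4 1 3; -4 4 -4]) = 16
det = (+1)·(-6)·(-40) + (-1)·(-5)·(-29) + (+1)·(-7)·(65) + (-1)·(5)·(16) = -440

det(A) = -440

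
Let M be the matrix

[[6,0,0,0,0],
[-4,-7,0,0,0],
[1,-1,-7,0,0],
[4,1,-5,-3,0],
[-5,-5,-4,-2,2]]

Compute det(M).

M is lower triangular, so det(M) is the product of the diagonal entries:
det = (6) · (-7) · (-7) · (-3) · (2) = -1764

det(M) = -1764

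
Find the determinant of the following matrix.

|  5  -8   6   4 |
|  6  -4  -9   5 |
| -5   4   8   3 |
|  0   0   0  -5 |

-340

Expand along row 4 (it has 3 zeros):
  + (-5) · M_44   where M_44 = det([5 -8 6; 6 -4 -9; -5 4 8]) = 68
det = (+1)·(-5)·(68) = -340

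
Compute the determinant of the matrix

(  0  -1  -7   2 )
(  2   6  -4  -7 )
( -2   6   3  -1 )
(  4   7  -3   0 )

Expand along row 1 (it has 1 zero):
  − (-1) · M_12   where M_12 = det([2 -4 -7; -2 3 -1; 4 -3 0]) = 52
  + (-7) · M_13   where M_13 = det([2 6 -7; -2 6 -1; 4 7 0]) = 256
  − (2) · M_14   where M_14 = det([2 6 -4; -2 6 3; 4 7 -3]) = 110
det = (-1)·(-1)·(52) + (+1)·(-7)·(256) + (-1)·(2)·(110) = -1960

-1960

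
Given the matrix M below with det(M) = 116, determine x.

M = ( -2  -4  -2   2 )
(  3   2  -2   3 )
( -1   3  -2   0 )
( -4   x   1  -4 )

Expanding along the row containing x, det(M) is linear in x: det(M) = (-22)·x + (28).
Set (-22)·x + (28) = 116  ⇒  (-22)·x = 88  ⇒  x = -4.

x = -4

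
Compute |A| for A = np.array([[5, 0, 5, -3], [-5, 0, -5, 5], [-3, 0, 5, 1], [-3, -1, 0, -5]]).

Expand along column 2 (it has 3 zeros):
  + (-1) · M_42   where M_42 = det([5 5 -3; -5 -5 5; -3 5 1]) = -80
det = (+1)·(-1)·(-80) = 80

det(A) = 80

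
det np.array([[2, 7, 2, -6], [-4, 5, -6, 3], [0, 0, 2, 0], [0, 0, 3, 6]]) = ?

456

The matrix is block upper-triangular with a 2×2 block and a 2×2 block on the diagonal, so its determinant equals the product of the determinants of the diagonal blocks.
det of the 2×2 block = 38
det of the 2×2 block = 12
det = (38)·(12) = 456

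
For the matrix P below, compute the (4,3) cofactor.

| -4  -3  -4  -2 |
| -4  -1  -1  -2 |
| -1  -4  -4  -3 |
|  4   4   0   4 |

Delete row 4 and column 3; the remaining 3×3 submatrix is [-4 -3 -2; -4 -1 -2; -1 -4 -3].
Its determinant is 20.
The cofactor carries sign (−1)^(4+3) = −1, so C_{4,3} = −(20) = -20.

-20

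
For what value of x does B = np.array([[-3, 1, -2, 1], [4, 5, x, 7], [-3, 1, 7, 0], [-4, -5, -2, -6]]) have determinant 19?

-8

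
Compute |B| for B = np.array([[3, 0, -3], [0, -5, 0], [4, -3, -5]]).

Expand along row 2:
  + (-5) · |3 -3; 4 -5| = (-5)·(-15 − (-12)) = 15

|B| = 15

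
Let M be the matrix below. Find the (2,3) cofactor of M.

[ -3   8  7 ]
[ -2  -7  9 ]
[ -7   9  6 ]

-29

Delete row 2 and column 3; the remaining 2×2 submatrix is [-3 8; -7 9].
Its determinant is (-3)·9 − 8·(-7) = 29.
The cofactor carries sign (−1)^(2+3) = −1, so C_{2,3} = −(29) = -29.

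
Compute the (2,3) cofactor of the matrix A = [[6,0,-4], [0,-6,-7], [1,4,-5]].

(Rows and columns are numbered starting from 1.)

-24

Delete row 2 and column 3; the remaining 2×2 submatrix is [6 0; 1 4].
Its determinant is 6·4 − 0·1 = 24.
The cofactor carries sign (−1)^(2+3) = −1, so C_{2,3} = −(24) = -24.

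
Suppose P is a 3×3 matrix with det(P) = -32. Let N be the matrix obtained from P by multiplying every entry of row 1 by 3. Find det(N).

det(N) = -96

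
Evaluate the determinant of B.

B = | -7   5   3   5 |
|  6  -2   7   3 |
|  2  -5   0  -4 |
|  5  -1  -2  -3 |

431

Expand along row 3 (it has 1 zero):
  + (2) · M_31   where M_31 = det([5 3 5; -2 7 3; -1 -2 -3]) = -47
  − (-5) · M_32   where M_32 = det([-7 3 5; 6 7 3; 5 -2 -3]) = -31
  − (-4) · M_34   where M_34 = det([-7 5 3; 6 -2 7; 5 -1 -2]) = 170
det = (+1)·(2)·(-47) + (-1)·(-5)·(-31) + (-1)·(-4)·(170) = 431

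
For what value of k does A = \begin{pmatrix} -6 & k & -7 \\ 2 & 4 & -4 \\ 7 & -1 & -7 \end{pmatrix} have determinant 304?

k = 7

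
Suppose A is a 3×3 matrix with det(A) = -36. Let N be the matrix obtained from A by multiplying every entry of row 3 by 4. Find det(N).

det(N) = -144

Scaling one row by 4 multiplies the determinant by 4.
det(N) = (4)·(-36) = -144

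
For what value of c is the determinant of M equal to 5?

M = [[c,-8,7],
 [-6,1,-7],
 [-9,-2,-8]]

1

Expanding along the row containing c, det(M) is linear in c: det(M) = (-22)·c + (27).
Set (-22)·c + (27) = 5  ⇒  (-22)·c = -22  ⇒  c = 1.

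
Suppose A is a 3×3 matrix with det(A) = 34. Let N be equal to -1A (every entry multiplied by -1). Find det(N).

-34

For a 3×3 matrix, det(-1A) = (-1)^3·det(A) = -1·det(A).
det(N) = (-1)·(34) = -34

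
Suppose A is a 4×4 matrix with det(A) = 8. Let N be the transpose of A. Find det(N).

det(Aᵀ) = det(A).
det(N) = (1)·(8) = 8

The determinant is 8.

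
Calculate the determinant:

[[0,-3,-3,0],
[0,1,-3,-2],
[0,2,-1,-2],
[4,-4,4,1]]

Expand along column 1 (it has 3 zeros):
  − (4) · M_41   where M_41 = det([-3 -3 0; 1 -3 -2; 2 -1 -2]) = -6
det = (-1)·(4)·(-6) = 24

24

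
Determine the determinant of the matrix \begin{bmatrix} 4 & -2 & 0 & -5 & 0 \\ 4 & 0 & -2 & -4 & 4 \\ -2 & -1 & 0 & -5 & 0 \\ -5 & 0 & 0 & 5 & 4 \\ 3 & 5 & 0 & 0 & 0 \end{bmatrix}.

Expand along column 3 (it has 4 zeros):
  − (-2) · M_23   where M_23 = det([4 -2 -5 0; -2 -1 -5 0; -5 0 5 4; 3 5 0 0]) = -660
det = (-1)·(-2)·(-660) = -1320

The determinant is -1320.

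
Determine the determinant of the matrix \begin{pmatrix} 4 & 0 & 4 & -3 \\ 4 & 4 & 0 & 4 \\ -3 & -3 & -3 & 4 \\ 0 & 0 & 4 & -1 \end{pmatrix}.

The determinant is -400.

Expand along row 4 (it has 2 zeros):
  − (4) · M_43   where M_43 = det([4 0 -3; 4 4 4; -3 -3 4]) = 112
  + (-1) · M_44   where M_44 = det([4 0 4; 4 4 0; -3 -3 -3]) = -48
det = (-1)·(4)·(112) + (+1)·(-1)·(-48) = -400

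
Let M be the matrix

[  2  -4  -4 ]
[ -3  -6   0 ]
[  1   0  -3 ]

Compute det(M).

Expand along row 2:
  − (-3) · |-4 -4; 0 -3| = −(-3)·(12 − 0) = 36
  + (-6) · |2 -4; 1 -3| = (-6)·(-6 − (-4)) = 12
Sum: (36) + (12) = 48

det(M) = 48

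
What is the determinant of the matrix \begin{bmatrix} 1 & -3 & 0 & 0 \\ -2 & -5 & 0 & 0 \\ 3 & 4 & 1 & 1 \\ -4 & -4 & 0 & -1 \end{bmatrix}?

The matrix is block lower-triangular with a 2×2 block and a 2×2 block on the diagonal, so its determinant equals the product of the determinants of the diagonal blocks.
det of the 2×2 block = -11
det of the 2×2 block = -1
det = (-11)·(-1) = 11

The determinant is 11.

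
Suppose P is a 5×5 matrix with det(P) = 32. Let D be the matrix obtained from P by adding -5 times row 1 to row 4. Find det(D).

Adding a multiple of one row to another leaves the determinant unchanged.
det(D) = (1)·(32) = 32

det(D) = 32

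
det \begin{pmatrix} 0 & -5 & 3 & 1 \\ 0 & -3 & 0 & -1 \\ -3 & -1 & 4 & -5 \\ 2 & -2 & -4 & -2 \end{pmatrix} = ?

88

Expand along row 2 (it has 2 zeros):
  + (-3) · M_22   where M_22 = det([0 3 1; -3 4 -5; 2 -4 -2]) = -44
  + (-1) · M_24   where M_24 = det([0 -5 3; -3 -1 4; 2 -2 -4]) = 44
det = (+1)·(-3)·(-44) + (+1)·(-1)·(44) = 88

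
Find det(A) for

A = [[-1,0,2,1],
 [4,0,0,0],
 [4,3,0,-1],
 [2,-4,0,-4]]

det(A) = -128

Expand along row 2 (it has 3 zeros):
  − (4) · M_21   where M_21 = det([0 2 1; 3 0 -1; -4 0 -4]) = 32
det = (-1)·(4)·(32) = -128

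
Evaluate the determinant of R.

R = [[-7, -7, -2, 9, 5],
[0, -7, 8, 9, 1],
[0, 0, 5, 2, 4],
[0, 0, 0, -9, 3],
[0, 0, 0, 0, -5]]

11025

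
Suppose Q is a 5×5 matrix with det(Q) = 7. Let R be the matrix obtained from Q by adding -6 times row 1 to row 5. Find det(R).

7

Adding a multiple of one row to another leaves the determinant unchanged.
det(R) = (1)·(7) = 7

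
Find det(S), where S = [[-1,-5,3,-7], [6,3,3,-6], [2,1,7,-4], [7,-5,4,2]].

Expand along row 1:
  + (-1) · M_11   where M_11 = det([3 3 -6; 1 7 -4; -5 4 2]) = -90
  − (-5) · M_12   where M_12 = det([6 3 -6; 2 7 -4; 7 4 2]) = 330
  + (3) · M_13   where M_13 = det([6 3 -6; 2 1 -4; 7 -5 2]) = -102
  − (-7) · M_14   where M_14 = det([6 3 3; 2 1 7; 7 -5 4]) = 306
det = (+1)·(-1)·(-90) + (-1)·(-5)·(330) + (+1)·(3)·(-102) + (-1)·(-7)·(306) = 3576

|S| = 3576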